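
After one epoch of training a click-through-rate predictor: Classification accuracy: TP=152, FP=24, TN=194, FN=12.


Accuracy = (TP+TN)/(TP+TN+FP+FN)
= (152+194)/(382)
= 346/382 = 90.58%

90.58%


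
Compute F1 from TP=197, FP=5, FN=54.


Precision = 197/202 = 0.9752
Recall = 197/251 = 0.7849
F1 = 2·P·R/(P+R) = 2·TP/(2·TP+FP+FN) = 394/(394+5+54) = 394/453 = 0.8698

0.8698


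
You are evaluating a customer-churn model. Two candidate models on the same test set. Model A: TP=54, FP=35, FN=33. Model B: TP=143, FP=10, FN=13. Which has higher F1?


Model A: P=54/89=0.6067, R=54/87=0.6207, F1=2PR/(P+R)=2TP/(2TP+FP+FN)=108/176=0.6136
Model B: P=143/153=0.9346, R=143/156=0.9167, F1=2PR/(P+R)=2TP/(2TP+FP+FN)=286/309=0.9256
0.6136 < 0.9256 → Model B

Model B


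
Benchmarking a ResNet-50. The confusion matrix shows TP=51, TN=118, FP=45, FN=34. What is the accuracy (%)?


Accuracy = (TP+TN)/(TP+TN+FP+FN)
= (51+118)/(248)
= 169/248 = 68.15%

68.15%


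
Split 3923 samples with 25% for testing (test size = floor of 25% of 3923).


Test = ⌊3923·25/100⌋ = 980
Train = 3923 - 980 = 2943

Train: 2943, Test: 980


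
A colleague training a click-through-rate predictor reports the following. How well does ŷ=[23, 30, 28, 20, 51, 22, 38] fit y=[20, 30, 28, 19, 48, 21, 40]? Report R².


ȳ = 29.4286
SS_res = Σ(y-ŷ)² = 24
SS_tot = Σ(y-ȳ)² = 727.71
R² = 1 - SS_res/SS_tot = 1 - 0.033 = 0.967

0.967


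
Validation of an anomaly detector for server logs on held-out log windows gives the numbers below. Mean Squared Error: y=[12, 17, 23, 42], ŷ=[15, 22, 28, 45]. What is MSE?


Squared errors: (12-15)²=9, (17-22)²=25, (23-28)²=25, (42-45)²=9
Sum = 68
MSE = 68/4 = 17

17


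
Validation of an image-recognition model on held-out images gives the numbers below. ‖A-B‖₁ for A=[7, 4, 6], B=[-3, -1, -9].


d = |7+ 3| + |4+ 1| + |6+ 9|
  = 10 + 5 + 15
  = 30

30


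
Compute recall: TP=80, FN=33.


Recall = TP/(TP+FN)
= 80/(80+33)
= 80/113 = 70.8%

70.8%


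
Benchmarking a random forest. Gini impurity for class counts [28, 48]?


Probabilities: [28/76, 48/76] ≈ [0.3684, 0.6316]
Σpᵢ² = (784 + 2304)/76² = 3088/5776
Gini = 1 - Σpᵢ² = 1 - 3088/5776 = 0.4654

0.4654


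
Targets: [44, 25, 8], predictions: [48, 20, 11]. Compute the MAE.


Absolute errors: |44-48|=4, |25-20|=5, |8-11|=3
Sum = 12
MAE = 12/3 = 4

4


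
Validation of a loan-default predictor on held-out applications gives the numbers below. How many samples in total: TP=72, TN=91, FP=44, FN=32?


Total = TP + TN + FP + FN
= 72 + 91 + 44 + 32
= 239
(Predicted positive: 116, predicted negative: 123)

239


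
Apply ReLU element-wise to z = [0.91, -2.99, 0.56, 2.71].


ReLU(0.91) = max(0, 0.91) = 0.91
ReLU(-2.99) = max(0, -2.99) = 0.0
ReLU(0.56) = max(0, 0.56) = 0.56
ReLU(2.71) = max(0, 2.71) = 2.71
result = [0.91, 0.0, 0.56, 2.71]

[0.91, 0.0, 0.56, 2.71]


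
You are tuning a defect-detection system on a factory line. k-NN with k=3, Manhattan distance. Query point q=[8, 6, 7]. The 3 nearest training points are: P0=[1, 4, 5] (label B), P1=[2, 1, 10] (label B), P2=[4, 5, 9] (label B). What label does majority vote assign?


d(q,P0) = 11  (label B)
d(q,P1) = 14  (label B)
d(q,P2) = 7  (label B)
Votes: A=0, B=3
Majority → B

B


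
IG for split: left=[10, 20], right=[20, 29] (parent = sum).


Parent = [30, 49], H_parent = 0.9579
H_left = 0.9183 (n=30), H_right = 0.9755 (n=49)
H_children = (30/79)·0.9183 + (49/79)·0.9755 = 0.9538
IG = 0.9579 - 0.9538 = 0.0041

0.0041


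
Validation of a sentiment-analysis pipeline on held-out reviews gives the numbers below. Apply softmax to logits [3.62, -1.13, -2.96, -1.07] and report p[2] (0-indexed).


Exponentials: e^3.62=37.3376, e^-1.13=0.323, e^-2.96=0.0518, e^-1.07=0.343
Sum = 38.0554
Softmax = [0.9811, 0.0085, 0.0014, 0.009]
p[2] = 0.0518/38.0554 = 0.0014

0.0014


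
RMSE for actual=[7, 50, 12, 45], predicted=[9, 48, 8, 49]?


MSE = 40/4 = 10
RMSE = √(40/4) = 3.1623

3.1623


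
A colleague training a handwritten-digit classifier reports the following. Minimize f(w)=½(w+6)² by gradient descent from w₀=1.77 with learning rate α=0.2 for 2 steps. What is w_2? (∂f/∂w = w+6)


step 1: grad = 1.77+6 = 7.77; w = 1.77 - 0.2·(7.77) = 0.216
step 2: grad = 0.216+6 = 6.216; w = 0.216 - 0.2·(6.216) = -1.0272

-1.0272


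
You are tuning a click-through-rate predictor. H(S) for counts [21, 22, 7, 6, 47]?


Probabilities: [21/103, 22/103, 7/103, 6/103, 47/103] ≈ [0.2039, 0.2136, 0.068, 0.0583, 0.4563]
H = -((21/103)·log₂(21/103) + (22/103)·log₂(22/103) + (7/103)·log₂(7/103) + (6/103)·log₂(6/103) + (47/103)·log₂(47/103))
  = 1.9625 bits

1.9625 bits


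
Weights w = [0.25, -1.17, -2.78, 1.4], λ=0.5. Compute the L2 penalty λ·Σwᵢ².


‖w‖₂² = (0.25)² + (-1.17)² + (-2.78)² + (1.4)²
     = 0.0625 + 1.3689 + 7.7284 + 1.96
     = 11.1198
λ·‖w‖₂² = 0.5·11.1198 = 5.5599

5.5599


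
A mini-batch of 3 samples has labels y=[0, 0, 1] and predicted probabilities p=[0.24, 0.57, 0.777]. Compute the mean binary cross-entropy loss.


L[0] = -ln(1-0.24) = -ln(0.76) = 0.2744
L[1] = -ln(1-0.57) = -ln(0.43) = 0.844
L[2] = -ln(0.777) = 0.2523
mean = (0.2744 + 0.844 + 0.2523)/3 = 0.4569

0.4569


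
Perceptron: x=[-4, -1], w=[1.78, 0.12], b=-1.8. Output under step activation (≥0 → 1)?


z = (-4)·(1.78) + (-1)·(0.12) - 1.8
  = -9.04
step(z) = 0 (z<0)

0


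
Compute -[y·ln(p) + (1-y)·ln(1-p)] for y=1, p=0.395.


BCE = -[y·ln(p) + (1-y)·ln(1-p)]
= -1·ln(0.395) - 0
= -ln(0.395) = 0.9289

0.9289


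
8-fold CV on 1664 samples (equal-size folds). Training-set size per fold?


Fold size = 1664/8 = 208
Training per fold = 1664 - 208 = 1456

1456


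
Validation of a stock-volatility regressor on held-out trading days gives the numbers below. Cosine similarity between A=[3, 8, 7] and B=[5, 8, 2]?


A·B = 3·5 + 8·8 + 7·2 = 93
‖A‖ = √122 = 11.0454, ‖B‖ = √93 = 9.6437
cos = 93/(√122·√93) = 93/√11346 = 0.8731

0.8731


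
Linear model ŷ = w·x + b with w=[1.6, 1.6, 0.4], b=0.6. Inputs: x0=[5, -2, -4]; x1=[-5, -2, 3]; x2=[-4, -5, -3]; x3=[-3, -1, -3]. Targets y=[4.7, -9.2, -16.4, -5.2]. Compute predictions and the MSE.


ŷ0 = (1.6)·(5) + (1.6)·(-2) + (0.4)·(-4) + 0.6 = 3.8
ŷ1 = (1.6)·(-5) + (1.6)·(-2) + (0.4)·(3) + 0.6 = -9.4
ŷ2 = (1.6)·(-4) + (1.6)·(-5) + (0.4)·(-3) + 0.6 = -15.0
ŷ3 = (1.6)·(-3) + (1.6)·(-1) + (0.4)·(-3) + 0.6 = -7.0
errors² = [0.81, 0.04, 1.96, 3.24]
MSE = 6.0500/4 = 1.5125

1.5125


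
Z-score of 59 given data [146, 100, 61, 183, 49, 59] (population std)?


μ = 99.6667, σ = 49.6779
z = (59 - 99.6667)/49.6779 = -0.8186

-0.8186


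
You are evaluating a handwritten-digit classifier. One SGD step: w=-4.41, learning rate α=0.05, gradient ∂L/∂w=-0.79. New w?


w_new = w - α·∇
= -4.41 - 0.05·-0.79
= -4.41 + 0.0395
= -4.3705

-4.3705


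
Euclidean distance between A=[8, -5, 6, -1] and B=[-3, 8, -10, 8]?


d = √((8+ 3)² + (-5-8)² + (6+ 10)² + (-1-8)²)
  = √(121 + 169 + 256 + 81)
  = √627 = 25.04

25.04


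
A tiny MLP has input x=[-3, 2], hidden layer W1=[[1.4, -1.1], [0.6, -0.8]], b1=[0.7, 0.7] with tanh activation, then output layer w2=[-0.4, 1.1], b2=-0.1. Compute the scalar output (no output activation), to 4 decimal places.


z1[0] = (1.4)·(-3) + (-1.1)·(2) + 0.7 = -5.7
z1[1] = (0.6)·(-3) + (-0.8)·(2) + 0.7 = -2.7
h = tanh(z1) = [-1.0, -0.991]
output = (-0.4)·(-1.0) + (1.1)·(-0.991) - 0.1 = -0.7901

-0.7901


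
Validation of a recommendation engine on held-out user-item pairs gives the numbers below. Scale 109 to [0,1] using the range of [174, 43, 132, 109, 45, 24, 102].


min=24, max=174
(109-24)/(174-24) = 85/150 = 0.5667

0.5667


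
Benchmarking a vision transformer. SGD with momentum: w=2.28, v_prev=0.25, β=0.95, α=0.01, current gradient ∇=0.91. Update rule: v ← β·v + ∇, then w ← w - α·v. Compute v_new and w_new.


v_new = 0.95·0.25 + 0.91 = 0.2375 + 0.91 = 1.1475
w_new = 2.28 - 0.01·1.1475 = 2.28 - 0.011475 = 2.268525

v_new=1.1475, w_new=2.268525


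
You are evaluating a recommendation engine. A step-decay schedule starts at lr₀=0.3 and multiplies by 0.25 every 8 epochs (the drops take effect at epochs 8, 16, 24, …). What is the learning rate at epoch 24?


n_drops = ⌊24/8⌋ = 3
lr = 0.3·0.25^3 = 0.3·0.015625 = 0.0046875

0.0046875


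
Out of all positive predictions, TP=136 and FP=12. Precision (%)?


Precision = TP/(TP+FP)
= 136/(136+12)
= 136/148 = 91.89%

91.89%


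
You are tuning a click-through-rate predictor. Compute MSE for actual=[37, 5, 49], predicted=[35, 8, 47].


Squared errors: (37-35)²=4, (5-8)²=9, (49-47)²=4
Sum = 17
MSE = 17/3 = 17/3

17/3


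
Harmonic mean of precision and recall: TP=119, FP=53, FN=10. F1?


Precision = 119/172 = 0.6919
Recall = 119/129 = 0.9225
F1 = 2·P·R/(P+R) = 2·TP/(2·TP+FP+FN) = 238/(238+53+10) = 238/301 = 0.7907

0.7907


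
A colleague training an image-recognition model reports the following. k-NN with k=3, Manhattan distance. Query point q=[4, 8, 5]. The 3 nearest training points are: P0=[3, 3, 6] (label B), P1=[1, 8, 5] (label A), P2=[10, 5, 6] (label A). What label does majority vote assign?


d(q,P0) = 7  (label B)
d(q,P1) = 3  (label A)
d(q,P2) = 10  (label A)
Votes: A=2, B=1
Majority → A

A


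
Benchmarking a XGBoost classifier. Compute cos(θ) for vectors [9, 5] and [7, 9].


A·B = 9·7 + 5·9 = 108
‖A‖ = √106 = 10.2956, ‖B‖ = √130 = 11.4018
cos = 108/(√106·√130) = 108/√13780 = 0.92

0.92


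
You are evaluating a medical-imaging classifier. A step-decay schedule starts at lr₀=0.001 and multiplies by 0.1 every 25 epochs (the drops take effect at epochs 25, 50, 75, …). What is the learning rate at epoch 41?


n_drops = ⌊41/25⌋ = 1
lr = 0.001·0.1^1 = 0.001·0.1 = 0.0001

0.0001


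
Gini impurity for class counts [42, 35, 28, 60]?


Probabilities: [42/165, 35/165, 28/165, 60/165] ≈ [0.2545, 0.2121, 0.1697, 0.3636]
Σpᵢ² = (1764 + 1225 + 784 + 3600)/165² = 7373/27225
Gini = 1 - Σpᵢ² = 1 - 7373/27225 = 0.7292

0.7292


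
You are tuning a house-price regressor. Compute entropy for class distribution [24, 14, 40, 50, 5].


Probabilities: [24/133, 14/133, 40/133, 50/133, 5/133] ≈ [0.1805, 0.1053, 0.3008, 0.3759, 0.0376]
H = -((24/133)·log₂(24/133) + (14/133)·log₂(14/133) + (40/133)·log₂(40/133) + (50/133)·log₂(50/133) + (5/133)·log₂(5/133))
  = 2.0175 bits

2.0175 bits


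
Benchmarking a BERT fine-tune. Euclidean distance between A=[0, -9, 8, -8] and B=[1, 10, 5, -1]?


d = √((0-1)² + (-9-10)² + (8-5)² + (-8+ 1)²)
  = √(1 + 361 + 9 + 49)
  = √420 = 20.4939

20.4939


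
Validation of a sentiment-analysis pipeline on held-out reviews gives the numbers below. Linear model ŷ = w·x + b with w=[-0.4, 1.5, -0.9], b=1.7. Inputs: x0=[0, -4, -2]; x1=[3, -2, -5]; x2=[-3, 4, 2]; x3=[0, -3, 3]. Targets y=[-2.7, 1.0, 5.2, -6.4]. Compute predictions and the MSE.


ŷ0 = (-0.4)·(0) + (1.5)·(-4) + (-0.9)·(-2) + 1.7 = -2.5
ŷ1 = (-0.4)·(3) + (1.5)·(-2) + (-0.9)·(-5) + 1.7 = 2.0
ŷ2 = (-0.4)·(-3) + (1.5)·(4) + (-0.9)·(2) + 1.7 = 7.1
ŷ3 = (-0.4)·(0) + (1.5)·(-3) + (-0.9)·(3) + 1.7 = -5.5
errors² = [0.04, 1.0, 3.61, 0.81]
MSE = 5.4600/4 = 1.365

1.365


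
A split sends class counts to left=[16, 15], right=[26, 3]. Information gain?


Parent = [42, 18], H_parent = 0.8813
H_left = 0.9992 (n=31), H_right = 0.4798 (n=29)
H_children = (31/60)·0.9992 + (29/60)·0.4798 = 0.7482
IG = 0.8813 - 0.7482 = 0.1331

0.1331


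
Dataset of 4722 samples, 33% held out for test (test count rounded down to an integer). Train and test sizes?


Test = ⌊4722·33/100⌋ = 1558
Train = 4722 - 1558 = 3164

Train: 3164, Test: 1558


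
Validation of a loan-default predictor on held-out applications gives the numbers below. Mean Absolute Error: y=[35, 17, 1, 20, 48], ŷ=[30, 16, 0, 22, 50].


Absolute errors: |35-30|=5, |17-16|=1, |1-0|=1, |20-22|=2, |48-50|=2
Sum = 11
MAE = 11/5 = 11/5

11/5


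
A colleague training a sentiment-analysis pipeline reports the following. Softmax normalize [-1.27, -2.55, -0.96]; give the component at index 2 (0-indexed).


Exponentials: e^-1.27=0.2808, e^-2.55=0.0781, e^-0.96=0.3829
Sum = 0.7418
Softmax = [0.3786, 0.1053, 0.5162]
p[2] = 0.3829/0.7418 = 0.5162

0.5162


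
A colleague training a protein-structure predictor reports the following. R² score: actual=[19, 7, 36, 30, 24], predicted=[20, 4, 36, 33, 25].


ȳ = 23.2
SS_res = Σ(y-ŷ)² = 20
SS_tot = Σ(y-ȳ)² = 490.8
R² = 1 - SS_res/SS_tot = 1 - 0.0407 = 0.9593

0.9593


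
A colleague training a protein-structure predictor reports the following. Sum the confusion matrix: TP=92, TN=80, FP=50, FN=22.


Total = TP + TN + FP + FN
= 92 + 80 + 50 + 22
= 244
(Predicted positive: 142, predicted negative: 102)

244


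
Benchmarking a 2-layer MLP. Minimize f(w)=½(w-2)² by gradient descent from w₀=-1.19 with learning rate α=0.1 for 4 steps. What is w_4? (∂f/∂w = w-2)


step 1: grad = -1.19-2 = -3.19; w = -1.19 - 0.1·(-3.19) = -0.871
step 2: grad = -0.871-2 = -2.871; w = -0.871 - 0.1·(-2.871) = -0.5839
step 3: grad = -0.5839-2 = -2.5839; w = -0.5839 - 0.1·(-2.5839) = -0.32551
step 4: grad = -0.32551-2 = -2.32551; w = -0.32551 - 0.1·(-2.32551) = -0.092959

-0.092959


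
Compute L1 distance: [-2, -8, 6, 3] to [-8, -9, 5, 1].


d = |-2+ 8| + |-8+ 9| + |6-5| + |3-1|
  = 6 + 1 + 1 + 2
  = 10

10


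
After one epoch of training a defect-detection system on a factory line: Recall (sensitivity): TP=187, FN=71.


Recall = TP/(TP+FN)
= 187/(187+71)
= 187/258 = 72.48%

72.48%


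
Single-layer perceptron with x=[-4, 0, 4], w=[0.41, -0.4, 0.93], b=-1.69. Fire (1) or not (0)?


z = (-4)·(0.41) + (0)·(-0.4) + (4)·(0.93) - 1.69
  = 0.39
step(z) = 1 (z≥0)

1


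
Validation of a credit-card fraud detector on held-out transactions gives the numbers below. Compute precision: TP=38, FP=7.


Precision = TP/(TP+FP)
= 38/(38+7)
= 38/45 = 84.44%

84.44%


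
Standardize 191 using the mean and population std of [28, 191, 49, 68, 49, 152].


μ = 89.5, σ = 60.1851
z = (191 - 89.5)/60.1851 = 1.6865

1.6865


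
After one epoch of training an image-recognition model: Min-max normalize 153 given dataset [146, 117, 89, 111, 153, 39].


min=39, max=153
(153-39)/(153-39) = 114/114 = 1.0

1.0


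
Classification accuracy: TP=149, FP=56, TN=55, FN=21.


Accuracy = (TP+TN)/(TP+TN+FP+FN)
= (149+55)/(281)
= 204/281 = 72.6%

72.6%


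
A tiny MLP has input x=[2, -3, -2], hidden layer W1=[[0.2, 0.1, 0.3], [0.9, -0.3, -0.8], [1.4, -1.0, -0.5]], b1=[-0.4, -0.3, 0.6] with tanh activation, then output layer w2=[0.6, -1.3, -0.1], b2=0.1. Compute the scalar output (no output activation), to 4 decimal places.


z1[0] = (0.2)·(2) + (0.1)·(-3) + (0.3)·(-2) - 0.4 = -0.9
z1[1] = (0.9)·(2) + (-0.3)·(-3) + (-0.8)·(-2) - 0.3 = 4.0
z1[2] = (1.4)·(2) + (-1.0)·(-3) + (-0.5)·(-2) + 0.6 = 7.4
h = tanh(z1) = [-0.7163, 0.9993, 1.0]
output = (0.6)·(-0.7163) + (-1.3)·(0.9993) + (-0.1)·(1.0) + 0.1 = -1.7289

-1.7289


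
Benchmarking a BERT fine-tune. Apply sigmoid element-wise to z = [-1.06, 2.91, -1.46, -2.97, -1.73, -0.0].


σ(-1.06) = 1/(1+e^1.06) = 0.2573
σ(2.91) = 1/(1+e^-2.91) = 0.9483
σ(-1.46) = 1/(1+e^1.46) = 0.1885
σ(-2.97) = 1/(1+e^2.97) = 0.0488
σ(-1.73) = 1/(1+e^1.73) = 0.1506
σ(-0.0) = 1/(1+e^0.0) = 0.5
result = [0.2573, 0.9483, 0.1885, 0.0488, 0.1506, 0.5]

[0.2573, 0.9483, 0.1885, 0.0488, 0.1506, 0.5]


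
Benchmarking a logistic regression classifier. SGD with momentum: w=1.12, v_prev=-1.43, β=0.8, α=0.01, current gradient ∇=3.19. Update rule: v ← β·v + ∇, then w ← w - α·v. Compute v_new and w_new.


v_new = 0.8·-1.43 + 3.19 = -1.144 + 3.19 = 2.046
w_new = 1.12 - 0.01·2.046 = 1.12 - 0.02046 = 1.09954

v_new=2.046, w_new=1.09954


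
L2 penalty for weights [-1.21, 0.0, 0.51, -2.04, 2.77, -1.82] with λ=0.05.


‖w‖₂² = (-1.21)² + (0.0)² + (0.51)² + (-2.04)² + (2.77)² + (-1.82)²
     = 1.4641 + 0 + 0.2601 + 4.1616 + 7.6729 + 3.3124
     = 16.8711
λ·‖w‖₂² = 0.05·16.8711 = 0.843555

0.843555


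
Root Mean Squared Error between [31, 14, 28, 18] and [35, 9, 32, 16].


MSE = 61/4 = 15.25
RMSE = √(61/4) = 3.9051

3.9051


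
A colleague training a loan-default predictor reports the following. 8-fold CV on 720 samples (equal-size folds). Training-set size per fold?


Fold size = 720/8 = 90
Training per fold = 720 - 90 = 630

630


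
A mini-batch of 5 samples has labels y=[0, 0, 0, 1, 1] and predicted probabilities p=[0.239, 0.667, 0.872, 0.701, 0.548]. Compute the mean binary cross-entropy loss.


L[0] = -ln(1-0.239) = -ln(0.761) = 0.2731
L[1] = -ln(1-0.667) = -ln(0.333) = 1.0996
L[2] = -ln(1-0.872) = -ln(0.128) = 2.0557
L[3] = -ln(0.701) = 0.3552
L[4] = -ln(0.548) = 0.6015
mean = (0.2731 + 1.0996 + 2.0557 + 0.3552 + 0.6015)/5 = 0.877

0.877


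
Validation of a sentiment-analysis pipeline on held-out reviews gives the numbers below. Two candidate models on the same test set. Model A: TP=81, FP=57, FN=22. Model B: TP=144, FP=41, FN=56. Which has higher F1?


Model A: P=81/138=0.587, R=81/103=0.7864, F1=2PR/(P+R)=2TP/(2TP+FP+FN)=162/241=0.6722
Model B: P=144/185=0.7784, R=144/200=0.72, F1=2PR/(P+R)=2TP/(2TP+FP+FN)=288/385=0.7481
0.6722 < 0.7481 → Model B

Model B


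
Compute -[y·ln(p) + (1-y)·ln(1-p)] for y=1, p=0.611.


BCE = -[y·ln(p) + (1-y)·ln(1-p)]
= -1·ln(0.611) - 0
= -ln(0.611) = 0.4927

0.4927


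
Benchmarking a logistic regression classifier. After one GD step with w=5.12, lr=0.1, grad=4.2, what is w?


w_new = w - α·∇
= 5.12 - 0.1·4.2
= 5.12 - 0.42
= 4.7

4.7


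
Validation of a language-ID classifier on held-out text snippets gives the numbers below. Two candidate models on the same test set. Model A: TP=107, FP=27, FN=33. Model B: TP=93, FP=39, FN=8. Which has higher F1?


Model A: P=107/134=0.7985, R=107/140=0.7643, F1=2PR/(P+R)=2TP/(2TP+FP+FN)=214/274=0.781
Model B: P=93/132=0.7045, R=93/101=0.9208, F1=2PR/(P+R)=2TP/(2TP+FP+FN)=186/233=0.7983
0.781 < 0.7983 → Model B

Model B


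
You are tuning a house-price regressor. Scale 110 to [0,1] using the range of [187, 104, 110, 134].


min=104, max=187
(110-104)/(187-104) = 6/83 = 0.0723

0.0723


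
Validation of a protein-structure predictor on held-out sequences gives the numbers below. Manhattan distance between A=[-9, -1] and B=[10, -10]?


d = |-9-10| + |-1+ 10|
  = 19 + 9
  = 28

28


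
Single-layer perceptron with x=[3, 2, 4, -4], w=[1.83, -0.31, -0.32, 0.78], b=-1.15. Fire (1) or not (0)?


z = (3)·(1.83) + (2)·(-0.31) + (4)·(-0.32) + (-4)·(0.78) - 1.15
  = -0.68
step(z) = 0 (z<0)

0


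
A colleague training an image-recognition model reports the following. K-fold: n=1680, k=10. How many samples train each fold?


Fold size = 1680/10 = 168
Training per fold = 1680 - 168 = 1512

1512


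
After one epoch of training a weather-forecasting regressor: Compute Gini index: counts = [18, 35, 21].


Probabilities: [18/74, 35/74, 21/74] ≈ [0.2432, 0.473, 0.2838]
Σpᵢ² = (324 + 1225 + 441)/74² = 1990/5476
Gini = 1 - Σpᵢ² = 1 - 1990/5476 = 0.6366

0.6366


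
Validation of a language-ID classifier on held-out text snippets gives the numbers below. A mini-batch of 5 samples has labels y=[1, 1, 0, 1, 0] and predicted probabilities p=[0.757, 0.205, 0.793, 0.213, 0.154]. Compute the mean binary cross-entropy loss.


L[0] = -ln(0.757) = 0.2784
L[1] = -ln(0.205) = 1.5847
L[2] = -ln(1-0.793) = -ln(0.207) = 1.575
L[3] = -ln(0.213) = 1.5465
L[4] = -ln(1-0.154) = -ln(0.846) = 0.1672
mean = (0.2784 + 1.5847 + 1.575 + 1.5465 + 0.1672)/5 = 1.0304

1.0304


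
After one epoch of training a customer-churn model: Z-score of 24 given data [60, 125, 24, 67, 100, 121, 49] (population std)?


μ = 78, σ = 35.3432
z = (24 - 78)/35.3432 = -1.5279

-1.5279


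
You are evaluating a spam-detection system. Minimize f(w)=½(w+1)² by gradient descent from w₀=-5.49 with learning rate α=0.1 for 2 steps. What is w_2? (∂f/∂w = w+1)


step 1: grad = -5.49+1 = -4.49; w = -5.49 - 0.1·(-4.49) = -5.041
step 2: grad = -5.041+1 = -4.041; w = -5.041 - 0.1·(-4.041) = -4.6369

-4.6369


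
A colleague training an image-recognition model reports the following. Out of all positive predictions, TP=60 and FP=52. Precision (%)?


Precision = TP/(TP+FP)
= 60/(60+52)
= 60/112 = 53.57%

53.57%


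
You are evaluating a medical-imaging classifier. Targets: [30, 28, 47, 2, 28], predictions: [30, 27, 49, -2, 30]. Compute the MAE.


Absolute errors: |30-30|=0, |28-27|=1, |47-49|=2, |2+ 2|=4, |28-30|=2
Sum = 9
MAE = 9/5 = 9/5

9/5


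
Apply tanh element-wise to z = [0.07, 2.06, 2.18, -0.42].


tanh(0.07) = 0.0699
tanh(2.06) = 0.968
tanh(2.18) = 0.9748
tanh(-0.42) = -0.3969
result = [0.0699, 0.968, 0.9748, -0.3969]

[0.0699, 0.968, 0.9748, -0.3969]


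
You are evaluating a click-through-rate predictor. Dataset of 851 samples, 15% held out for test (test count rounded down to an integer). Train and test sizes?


Test = ⌊851·15/100⌋ = 127
Train = 851 - 127 = 724

Train: 724, Test: 127


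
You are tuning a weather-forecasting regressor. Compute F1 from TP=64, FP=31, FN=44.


Precision = 64/95 = 0.6737
Recall = 64/108 = 0.5926
F1 = 2·P·R/(P+R) = 2·TP/(2·TP+FP+FN) = 128/(128+31+44) = 128/203 = 0.6305

0.6305


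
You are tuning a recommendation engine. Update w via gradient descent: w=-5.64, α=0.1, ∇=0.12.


w_new = w - α·∇
= -5.64 - 0.1·0.12
= -5.64 - 0.012
= -5.652

-5.652


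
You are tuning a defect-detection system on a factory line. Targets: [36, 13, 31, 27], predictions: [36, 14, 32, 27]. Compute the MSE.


Squared errors: (36-36)²=0, (13-14)²=1, (31-32)²=1, (27-27)²=0
Sum = 2
MSE = 2/4 = 1/2

1/2


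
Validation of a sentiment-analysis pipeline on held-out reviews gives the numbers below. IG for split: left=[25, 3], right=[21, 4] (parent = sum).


Parent = [46, 7], H_parent = 0.5631
H_left = 0.4912 (n=28), H_right = 0.6343 (n=25)
H_children = (28/53)·0.4912 + (25/53)·0.6343 = 0.5587
IG = 0.5631 - 0.5587 = 0.0044

0.0044


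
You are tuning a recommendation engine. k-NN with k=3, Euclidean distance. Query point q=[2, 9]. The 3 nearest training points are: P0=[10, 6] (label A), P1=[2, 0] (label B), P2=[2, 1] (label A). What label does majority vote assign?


d(q,P0) = 8.544  (label A)
d(q,P1) = 9.0  (label B)
d(q,P2) = 8.0  (label A)
Votes: A=2, B=1
Majority → A

A


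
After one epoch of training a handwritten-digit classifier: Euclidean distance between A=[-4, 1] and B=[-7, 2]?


d = √((-4+ 7)² + (1-2)²)
  = √(9 + 1)
  = √10 = 3.1623

3.1623


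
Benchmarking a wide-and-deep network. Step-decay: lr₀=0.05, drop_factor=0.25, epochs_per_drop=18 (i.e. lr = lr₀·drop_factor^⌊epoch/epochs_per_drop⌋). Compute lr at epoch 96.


n_drops = ⌊96/18⌋ = 5
lr = 0.05·0.25^5 = 0.05·0.0009765625 = 0.000048828125

0.000048828125


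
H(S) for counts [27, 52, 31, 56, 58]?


Probabilities: [27/224, 52/224, 31/224, 56/224, 58/224] ≈ [0.1205, 0.2321, 0.1384, 0.25, 0.2589]
H = -((27/224)·log₂(27/224) + (52/224)·log₂(52/224) + (31/224)·log₂(31/224) + (56/224)·log₂(56/224) + (58/224)·log₂(58/224))
  = 2.2566 bits

2.2566 bits


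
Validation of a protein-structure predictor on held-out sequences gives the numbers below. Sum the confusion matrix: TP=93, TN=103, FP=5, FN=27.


Total = TP + TN + FP + FN
= 93 + 103 + 5 + 27
= 228
(Predicted positive: 98, predicted negative: 130)

228


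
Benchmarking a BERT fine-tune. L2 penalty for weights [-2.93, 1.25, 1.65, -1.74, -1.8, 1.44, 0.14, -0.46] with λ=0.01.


‖w‖₂² = (-2.93)² + (1.25)² + (1.65)² + (-1.74)² + (-1.8)² + (1.44)² + (0.14)² + (-0.46)²
     = 8.5849 + 1.5625 + 2.7225 + 3.0276 + 3.24 + 2.0736 + 0.0196 + 0.2116
     = 21.4423
λ·‖w‖₂² = 0.01·21.4423 = 0.214423

0.214423


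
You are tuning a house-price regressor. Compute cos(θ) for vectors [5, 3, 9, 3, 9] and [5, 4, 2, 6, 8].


A·B = 5·5 + 3·4 + 9·2 + 3·6 + 9·8 = 145
‖A‖ = √205 = 14.3178, ‖B‖ = √145 = 12.0416
cos = 145/(√205·√145) = 145/√29725 = 0.841

0.841


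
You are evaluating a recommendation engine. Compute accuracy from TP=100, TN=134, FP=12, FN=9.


Accuracy = (TP+TN)/(TP+TN+FP+FN)
= (100+134)/(255)
= 234/255 = 91.76%

91.76%


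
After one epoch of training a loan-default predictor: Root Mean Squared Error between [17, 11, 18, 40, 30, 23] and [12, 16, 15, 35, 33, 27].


MSE = 109/6 = 18.1667
RMSE = √(109/6) = 4.2622

4.2622


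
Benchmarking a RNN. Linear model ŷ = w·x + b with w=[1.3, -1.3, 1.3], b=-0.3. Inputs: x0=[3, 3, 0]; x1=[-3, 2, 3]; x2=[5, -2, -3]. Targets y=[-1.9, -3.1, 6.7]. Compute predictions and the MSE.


ŷ0 = (1.3)·(3) + (-1.3)·(3) + (1.3)·(0) - 0.3 = -0.3
ŷ1 = (1.3)·(-3) + (-1.3)·(2) + (1.3)·(3) - 0.3 = -2.9
ŷ2 = (1.3)·(5) + (-1.3)·(-2) + (1.3)·(-3) - 0.3 = 4.9
errors² = [2.56, 0.04, 3.24]
MSE = 5.8400/3 = 1.9467

1.9467


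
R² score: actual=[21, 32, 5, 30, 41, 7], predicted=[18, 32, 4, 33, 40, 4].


ȳ = 22.6667
SS_res = Σ(y-ŷ)² = 29
SS_tot = Σ(y-ȳ)² = 1037.33
R² = 1 - SS_res/SS_tot = 1 - 0.028 = 0.972

0.972


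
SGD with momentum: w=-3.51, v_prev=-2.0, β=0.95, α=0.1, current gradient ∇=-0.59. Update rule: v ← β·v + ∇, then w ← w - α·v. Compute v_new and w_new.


v_new = 0.95·-2.0 - 0.59 = -1.9 - 0.59 = -2.49
w_new = -3.51 - 0.1·-2.49 = -3.51 + 0.249 = -3.261

v_new=-2.49, w_new=-3.261


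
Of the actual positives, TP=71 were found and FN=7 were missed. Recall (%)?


Recall = TP/(TP+FN)
= 71/(71+7)
= 71/78 = 91.03%

91.03%


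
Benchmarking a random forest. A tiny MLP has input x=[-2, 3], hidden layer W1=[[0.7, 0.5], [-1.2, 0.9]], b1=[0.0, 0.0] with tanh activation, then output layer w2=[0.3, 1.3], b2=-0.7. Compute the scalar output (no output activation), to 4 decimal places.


z1[0] = (0.7)·(-2) + (0.5)·(3) + 0.0 = 0.1
z1[1] = (-1.2)·(-2) + (0.9)·(3) + 0.0 = 5.1
h = tanh(z1) = [0.0997, 0.9999]
output = (0.3)·(0.0997) + (1.3)·(0.9999) - 0.7 = 0.6298

0.6298


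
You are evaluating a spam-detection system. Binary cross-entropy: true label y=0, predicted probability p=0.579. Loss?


BCE = -[y·ln(p) + (1-y)·ln(1-p)]
= -0 - 1·ln(1-0.579)
= -ln(0.421) = 0.8651

0.8651


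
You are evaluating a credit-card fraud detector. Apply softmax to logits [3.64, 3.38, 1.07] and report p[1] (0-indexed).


Exponentials: e^3.64=38.0918, e^3.38=29.3708, e^1.07=2.9154
Sum = 70.378
Softmax = [0.5412, 0.4173, 0.0414]
p[1] = 29.3708/70.378 = 0.4173

0.4173


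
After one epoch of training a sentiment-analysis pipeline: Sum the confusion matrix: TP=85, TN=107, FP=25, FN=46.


Total = TP + TN + FP + FN
= 85 + 107 + 25 + 46
= 263
(Predicted positive: 110, predicted negative: 153)

263


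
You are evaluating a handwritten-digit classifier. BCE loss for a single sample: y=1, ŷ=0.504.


BCE = -[y·ln(p) + (1-y)·ln(1-p)]
= -1·ln(0.504) - 0
= -ln(0.504) = 0.6852

0.6852


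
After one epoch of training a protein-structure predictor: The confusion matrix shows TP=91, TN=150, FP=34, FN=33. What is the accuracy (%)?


Accuracy = (TP+TN)/(TP+TN+FP+FN)
= (91+150)/(308)
= 241/308 = 78.25%

78.25%


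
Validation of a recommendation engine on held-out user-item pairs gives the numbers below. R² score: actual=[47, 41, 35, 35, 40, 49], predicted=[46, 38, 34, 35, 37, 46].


ȳ = 41.1667
SS_res = Σ(y-ŷ)² = 29
SS_tot = Σ(y-ȳ)² = 172.83
R² = 1 - SS_res/SS_tot = 1 - 0.1678 = 0.8322

0.8322


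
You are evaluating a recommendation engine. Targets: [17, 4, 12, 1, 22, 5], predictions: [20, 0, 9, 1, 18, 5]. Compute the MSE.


Squared errors: (17-20)²=9, (4-0)²=16, (12-9)²=9, (1-1)²=0, (22-18)²=16, (5-5)²=0
Sum = 50
MSE = 50/6 = 25/3

25/3


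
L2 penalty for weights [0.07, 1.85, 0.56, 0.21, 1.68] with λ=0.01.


‖w‖₂² = (0.07)² + (1.85)² + (0.56)² + (0.21)² + (1.68)²
     = 0.0049 + 3.4225 + 0.3136 + 0.0441 + 2.8224
     = 6.6075
λ·‖w‖₂² = 0.01·6.6075 = 0.066075

0.066075


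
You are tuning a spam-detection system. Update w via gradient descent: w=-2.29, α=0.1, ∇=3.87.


w_new = w - α·∇
= -2.29 - 0.1·3.87
= -2.29 - 0.387
= -2.677

-2.677


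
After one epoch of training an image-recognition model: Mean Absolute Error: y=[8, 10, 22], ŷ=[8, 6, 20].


Absolute errors: |8-8|=0, |10-6|=4, |22-20|=2
Sum = 6
MAE = 6/3 = 2

2


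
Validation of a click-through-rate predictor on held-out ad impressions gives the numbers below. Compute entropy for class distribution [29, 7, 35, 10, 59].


Probabilities: [29/140, 7/140, 35/140, 10/140, 59/140] ≈ [0.2071, 0.05, 0.25, 0.0714, 0.4214]
H = -((29/140)·log₂(29/140) + (7/140)·log₂(7/140) + (35/140)·log₂(35/140) + (10/140)·log₂(10/140) + (59/140)·log₂(59/140))
  = 1.9839 bits

1.9839 bits


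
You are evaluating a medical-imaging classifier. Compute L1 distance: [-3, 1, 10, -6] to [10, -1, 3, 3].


d = |-3-10| + |1+ 1| + |10-3| + |-6-3|
  = 13 + 2 + 7 + 9
  = 31

31


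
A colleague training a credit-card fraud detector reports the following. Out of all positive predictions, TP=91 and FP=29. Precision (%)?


Precision = TP/(TP+FP)
= 91/(91+29)
= 91/120 = 75.83%

75.83%


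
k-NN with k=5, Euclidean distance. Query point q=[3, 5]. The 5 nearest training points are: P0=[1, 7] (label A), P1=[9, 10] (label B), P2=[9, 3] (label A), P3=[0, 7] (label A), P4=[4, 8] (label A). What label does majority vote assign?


d(q,P0) = 2.8284  (label A)
d(q,P1) = 7.8102  (label B)
d(q,P2) = 6.3246  (label A)
d(q,P3) = 3.6056  (label A)
d(q,P4) = 3.1623  (label A)
Votes: A=4, B=1
Majority → A

A


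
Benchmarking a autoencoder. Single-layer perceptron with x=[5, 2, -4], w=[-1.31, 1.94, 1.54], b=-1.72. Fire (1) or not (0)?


z = (5)·(-1.31) + (2)·(1.94) + (-4)·(1.54) - 1.72
  = -10.55
step(z) = 0 (z<0)

0


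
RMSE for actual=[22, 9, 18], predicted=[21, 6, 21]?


MSE = 19/3 = 6.3333
RMSE = √(19/3) = 2.5166

2.5166


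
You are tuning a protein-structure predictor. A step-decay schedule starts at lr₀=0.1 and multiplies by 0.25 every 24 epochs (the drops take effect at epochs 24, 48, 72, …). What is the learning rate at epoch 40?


n_drops = ⌊40/24⌋ = 1
lr = 0.1·0.25^1 = 0.1·0.25 = 0.025

0.025


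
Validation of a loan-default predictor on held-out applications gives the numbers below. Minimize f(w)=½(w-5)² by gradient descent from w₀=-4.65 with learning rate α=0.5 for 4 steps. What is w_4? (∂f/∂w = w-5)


step 1: grad = -4.65-5 = -9.65; w = -4.65 - 0.5·(-9.65) = 0.175
step 2: grad = 0.175-5 = -4.825; w = 0.175 - 0.5·(-4.825) = 2.5875
step 3: grad = 2.5875-5 = -2.4125; w = 2.5875 - 0.5·(-2.4125) = 3.79375
step 4: grad = 3.79375-5 = -1.20625; w = 3.79375 - 0.5·(-1.20625) = 4.396875

4.396875


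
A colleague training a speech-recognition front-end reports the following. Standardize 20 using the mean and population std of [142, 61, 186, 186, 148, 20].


μ = 123.8333, σ = 62.4137
z = (20 - 123.8333)/62.4137 = -1.6636

-1.6636


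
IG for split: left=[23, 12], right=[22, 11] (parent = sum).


Parent = [45, 23], H_parent = 0.9231
H_left = 0.9275 (n=35), H_right = 0.9183 (n=33)
H_children = (35/68)·0.9275 + (33/68)·0.9183 = 0.923
IG = 0.9231 - 0.923 = 0.0001

0.0001


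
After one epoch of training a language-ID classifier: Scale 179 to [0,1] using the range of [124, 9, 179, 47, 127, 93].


min=9, max=179
(179-9)/(179-9) = 170/170 = 1.0

1.0


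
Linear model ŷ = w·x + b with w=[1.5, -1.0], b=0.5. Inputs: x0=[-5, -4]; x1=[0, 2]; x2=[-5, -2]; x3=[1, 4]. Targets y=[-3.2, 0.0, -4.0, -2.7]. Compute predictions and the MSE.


ŷ0 = (1.5)·(-5) + (-1.0)·(-4) + 0.5 = -3.0
ŷ1 = (1.5)·(0) + (-1.0)·(2) + 0.5 = -1.5
ŷ2 = (1.5)·(-5) + (-1.0)·(-2) + 0.5 = -5.0
ŷ3 = (1.5)·(1) + (-1.0)·(4) + 0.5 = -2.0
errors² = [0.04, 2.25, 1.0, 0.49]
MSE = 3.7800/4 = 0.945

0.945


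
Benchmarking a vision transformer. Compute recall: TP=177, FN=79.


Recall = TP/(TP+FN)
= 177/(177+79)
= 177/256 = 69.14%

69.14%


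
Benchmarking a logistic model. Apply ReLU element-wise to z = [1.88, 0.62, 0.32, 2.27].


ReLU(1.88) = max(0, 1.88) = 1.88
ReLU(0.62) = max(0, 0.62) = 0.62
ReLU(0.32) = max(0, 0.32) = 0.32
ReLU(2.27) = max(0, 2.27) = 2.27
result = [1.88, 0.62, 0.32, 2.27]

[1.88, 0.62, 0.32, 2.27]


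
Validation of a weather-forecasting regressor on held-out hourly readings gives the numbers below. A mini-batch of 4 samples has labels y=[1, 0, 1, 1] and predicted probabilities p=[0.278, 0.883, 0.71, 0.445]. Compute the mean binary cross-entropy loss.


L[0] = -ln(0.278) = 1.2801
L[1] = -ln(1-0.883) = -ln(0.117) = 2.1456
L[2] = -ln(0.71) = 0.3425
L[3] = -ln(0.445) = 0.8097
mean = (1.2801 + 2.1456 + 0.3425 + 0.8097)/4 = 1.1445

1.1445


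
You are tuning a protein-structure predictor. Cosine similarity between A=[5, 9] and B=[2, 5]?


A·B = 5·2 + 9·5 = 55
‖A‖ = √106 = 10.2956, ‖B‖ = √29 = 5.3852
cos = 55/(√106·√29) = 55/√3074 = 0.992

0.992


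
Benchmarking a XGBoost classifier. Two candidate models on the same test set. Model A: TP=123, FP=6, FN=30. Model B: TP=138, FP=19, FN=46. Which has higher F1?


Model A: P=123/129=0.9535, R=123/153=0.8039, F1=2PR/(P+R)=2TP/(2TP+FP+FN)=246/282=0.8723
Model B: P=138/157=0.879, R=138/184=0.75, F1=2PR/(P+R)=2TP/(2TP+FP+FN)=276/341=0.8094
0.8723 > 0.8094 → Model A

Model A


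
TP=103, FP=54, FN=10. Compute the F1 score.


Precision = 103/157 = 0.6561
Recall = 103/113 = 0.9115
F1 = 2·P·R/(P+R) = 2·TP/(2·TP+FP+FN) = 206/(206+54+10) = 206/270 = 0.763

0.763


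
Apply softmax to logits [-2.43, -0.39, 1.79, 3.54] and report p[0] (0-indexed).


Exponentials: e^-2.43=0.088, e^-0.39=0.6771, e^1.79=5.9895, e^3.54=34.4669
Sum = 41.2215
Softmax = [0.0021, 0.0164, 0.1453, 0.8361]
p[0] = 0.088/41.2215 = 0.0021

0.0021


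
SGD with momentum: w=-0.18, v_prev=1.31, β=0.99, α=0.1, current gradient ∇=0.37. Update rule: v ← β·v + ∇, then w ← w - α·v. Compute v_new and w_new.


v_new = 0.99·1.31 + 0.37 = 1.2969 + 0.37 = 1.6669
w_new = -0.18 - 0.1·1.6669 = -0.18 - 0.16669 = -0.34669

v_new=1.6669, w_new=-0.34669


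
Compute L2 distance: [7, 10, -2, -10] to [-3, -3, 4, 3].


d = √((7+ 3)² + (10+ 3)² + (-2-4)² + (-10-3)²)
  = √(100 + 169 + 36 + 169)
  = √474 = 21.7715

21.7715


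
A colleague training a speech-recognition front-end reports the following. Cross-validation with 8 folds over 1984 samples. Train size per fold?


Fold size = 1984/8 = 248
Training per fold = 1984 - 248 = 1736

1736


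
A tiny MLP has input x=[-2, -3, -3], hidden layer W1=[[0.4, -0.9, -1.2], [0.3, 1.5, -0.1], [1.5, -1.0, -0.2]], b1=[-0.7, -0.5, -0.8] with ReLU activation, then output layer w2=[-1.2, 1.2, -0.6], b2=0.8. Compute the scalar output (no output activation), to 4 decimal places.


z1[0] = (0.4)·(-2) + (-0.9)·(-3) + (-1.2)·(-3) - 0.7 = 4.8
z1[1] = (0.3)·(-2) + (1.5)·(-3) + (-0.1)·(-3) - 0.5 = -5.3
z1[2] = (1.5)·(-2) + (-1.0)·(-3) + (-0.2)·(-3) - 0.8 = -0.2
h = ReLU(z1) = [4.8, 0.0, 0.0]
output = (-1.2)·(4.8) + (1.2)·(0.0) + (-0.6)·(0.0) + 0.8 = -4.96

-4.96


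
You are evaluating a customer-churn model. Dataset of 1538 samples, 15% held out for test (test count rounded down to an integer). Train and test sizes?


Test = ⌊1538·15/100⌋ = 230
Train = 1538 - 230 = 1308

Train: 1308, Test: 230


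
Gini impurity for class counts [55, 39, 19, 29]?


Probabilities: [55/142, 39/142, 19/142, 29/142] ≈ [0.3873, 0.2746, 0.1338, 0.2042]
Σpᵢ² = (3025 + 1521 + 361 + 841)/142² = 5748/20164
Gini = 1 - Σpᵢ² = 1 - 5748/20164 = 0.7149

0.7149


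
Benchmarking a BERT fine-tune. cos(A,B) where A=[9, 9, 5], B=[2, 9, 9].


A·B = 9·2 + 9·9 + 5·9 = 144
‖A‖ = √187 = 13.6748, ‖B‖ = √166 = 12.8841
cos = 144/(√187·√166) = 144/√31042 = 0.8173

0.8173


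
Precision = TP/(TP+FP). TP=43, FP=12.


Precision = TP/(TP+FP)
= 43/(43+12)
= 43/55 = 78.18%

78.18%


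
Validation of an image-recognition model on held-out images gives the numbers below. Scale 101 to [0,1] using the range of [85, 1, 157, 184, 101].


min=1, max=184
(101-1)/(184-1) = 100/183 = 0.5464

0.5464


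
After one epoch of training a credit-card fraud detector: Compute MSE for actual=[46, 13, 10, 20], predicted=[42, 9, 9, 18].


Squared errors: (46-42)²=16, (13-9)²=16, (10-9)²=1, (20-18)²=4
Sum = 37
MSE = 37/4 = 37/4

37/4


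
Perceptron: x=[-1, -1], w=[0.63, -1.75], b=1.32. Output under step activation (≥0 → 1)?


z = (-1)·(0.63) + (-1)·(-1.75) + 1.32
  = 2.44
step(z) = 1 (z≥0)

1


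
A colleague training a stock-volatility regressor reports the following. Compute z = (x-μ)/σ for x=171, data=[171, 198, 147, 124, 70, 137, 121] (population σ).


μ = 138.2857, σ = 37.5679
z = (171 - 138.2857)/37.5679 = 0.8708

0.8708


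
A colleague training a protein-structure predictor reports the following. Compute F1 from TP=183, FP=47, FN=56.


Precision = 183/230 = 0.7957
Recall = 183/239 = 0.7657
F1 = 2·P·R/(P+R) = 2·TP/(2·TP+FP+FN) = 366/(366+47+56) = 366/469 = 0.7804

0.7804


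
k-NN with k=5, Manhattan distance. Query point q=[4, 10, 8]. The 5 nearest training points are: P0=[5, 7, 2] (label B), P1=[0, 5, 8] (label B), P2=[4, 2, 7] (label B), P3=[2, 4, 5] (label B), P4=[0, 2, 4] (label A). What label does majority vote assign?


d(q,P0) = 10  (label B)
d(q,P1) = 9  (label B)
d(q,P2) = 9  (label B)
d(q,P3) = 11  (label B)
d(q,P4) = 16  (label A)
Votes: A=1, B=4
Majority → B

B


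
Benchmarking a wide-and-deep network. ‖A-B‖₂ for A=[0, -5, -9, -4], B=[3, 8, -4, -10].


d = √((0-3)² + (-5-8)² + (-9+ 4)² + (-4+ 10)²)
  = √(9 + 169 + 25 + 36)
  = √239 = 15.4596

15.4596


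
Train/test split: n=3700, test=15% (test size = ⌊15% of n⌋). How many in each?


Test = ⌊3700·15/100⌋ = 555
Train = 3700 - 555 = 3145

Train: 3145, Test: 555


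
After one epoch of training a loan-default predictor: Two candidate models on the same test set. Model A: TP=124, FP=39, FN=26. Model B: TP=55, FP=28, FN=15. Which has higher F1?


Model A: P=124/163=0.7607, R=124/150=0.8267, F1=2PR/(P+R)=2TP/(2TP+FP+FN)=248/313=0.7923
Model B: P=55/83=0.6627, R=55/70=0.7857, F1=2PR/(P+R)=2TP/(2TP+FP+FN)=110/153=0.719
0.7923 > 0.719 → Model A

Model A


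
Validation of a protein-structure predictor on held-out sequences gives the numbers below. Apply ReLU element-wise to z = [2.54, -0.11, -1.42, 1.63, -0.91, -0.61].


ReLU(2.54) = max(0, 2.54) = 2.54
ReLU(-0.11) = max(0, -0.11) = 0.0
ReLU(-1.42) = max(0, -1.42) = 0.0
ReLU(1.63) = max(0, 1.63) = 1.63
ReLU(-0.91) = max(0, -0.91) = 0.0
ReLU(-0.61) = max(0, -0.61) = 0.0
result = [2.54, 0.0, 0.0, 1.63, 0.0, 0.0]

[2.54, 0.0, 0.0, 1.63, 0.0, 0.0]


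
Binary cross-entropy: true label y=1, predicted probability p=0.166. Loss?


BCE = -[y·ln(p) + (1-y)·ln(1-p)]
= -1·ln(0.166) - 0
= -ln(0.166) = 1.7958

1.7958


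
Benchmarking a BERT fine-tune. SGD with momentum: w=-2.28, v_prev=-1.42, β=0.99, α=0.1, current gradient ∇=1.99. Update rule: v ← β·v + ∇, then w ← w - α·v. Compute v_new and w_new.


v_new = 0.99·-1.42 + 1.99 = -1.4058 + 1.99 = 0.5842
w_new = -2.28 - 0.1·0.5842 = -2.28 - 0.05842 = -2.33842

v_new=0.5842, w_new=-2.33842


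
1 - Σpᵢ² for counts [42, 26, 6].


Probabilities: [42/74, 26/74, 6/74] ≈ [0.5676, 0.3514, 0.0811]
Σpᵢ² = (1764 + 676 + 36)/74² = 2476/5476
Gini = 1 - Σpᵢ² = 1 - 2476/5476 = 0.5478

0.5478
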